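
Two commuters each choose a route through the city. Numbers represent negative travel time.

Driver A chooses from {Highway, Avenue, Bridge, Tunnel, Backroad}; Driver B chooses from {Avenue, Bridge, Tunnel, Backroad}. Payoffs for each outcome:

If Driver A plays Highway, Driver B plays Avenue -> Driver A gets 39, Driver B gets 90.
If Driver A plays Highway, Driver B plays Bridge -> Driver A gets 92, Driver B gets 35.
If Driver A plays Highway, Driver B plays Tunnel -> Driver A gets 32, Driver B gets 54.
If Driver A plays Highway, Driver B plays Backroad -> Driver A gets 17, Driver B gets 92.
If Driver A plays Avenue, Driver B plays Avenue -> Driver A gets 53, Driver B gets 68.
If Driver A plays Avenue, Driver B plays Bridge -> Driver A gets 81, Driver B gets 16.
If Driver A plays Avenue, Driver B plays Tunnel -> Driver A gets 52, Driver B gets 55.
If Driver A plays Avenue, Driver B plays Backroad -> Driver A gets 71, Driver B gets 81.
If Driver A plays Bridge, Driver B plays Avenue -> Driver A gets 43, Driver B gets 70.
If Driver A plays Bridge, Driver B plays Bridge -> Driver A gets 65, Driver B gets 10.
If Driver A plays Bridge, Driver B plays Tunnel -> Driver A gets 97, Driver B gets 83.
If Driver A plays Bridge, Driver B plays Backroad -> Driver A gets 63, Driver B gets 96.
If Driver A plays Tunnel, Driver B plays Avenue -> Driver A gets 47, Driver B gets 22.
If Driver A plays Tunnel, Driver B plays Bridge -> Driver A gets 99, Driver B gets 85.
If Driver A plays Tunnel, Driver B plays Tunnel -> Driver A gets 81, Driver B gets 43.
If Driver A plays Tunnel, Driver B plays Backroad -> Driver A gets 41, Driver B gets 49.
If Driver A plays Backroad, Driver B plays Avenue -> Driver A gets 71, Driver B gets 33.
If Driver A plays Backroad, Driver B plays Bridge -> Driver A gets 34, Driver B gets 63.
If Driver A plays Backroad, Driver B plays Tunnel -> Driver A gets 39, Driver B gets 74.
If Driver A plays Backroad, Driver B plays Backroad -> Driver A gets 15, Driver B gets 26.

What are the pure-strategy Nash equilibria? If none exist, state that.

Pure-strategy Nash equilibria: (Avenue, Backroad) and (Tunnel, Bridge)

Driver A against Avenue: payoffs 39, 53, 43, 47, 71 → best response Backroad.
Driver A against Bridge: payoffs 92, 81, 65, 99, 34 → best response Tunnel.
Driver A against Tunnel: payoffs 32, 52, 97, 81, 39 → best response Bridge.
Driver A against Backroad: payoffs 17, 71, 63, 41, 15 → best response Avenue.
Driver B against Highway: payoffs 90, 35, 54, 92 → best response Backroad.
Driver B against Avenue: payoffs 68, 16, 55, 81 → best response Backroad.
Driver B against Bridge: payoffs 70, 10, 83, 96 → best response Backroad.
Driver B against Tunnel: payoffs 22, 85, 43, 49 → best response Bridge.
Driver B against Backroad: payoffs 33, 63, 74, 26 → best response Tunnel.
Mutual best responses: (Avenue, Backroad); (Tunnel, Bridge).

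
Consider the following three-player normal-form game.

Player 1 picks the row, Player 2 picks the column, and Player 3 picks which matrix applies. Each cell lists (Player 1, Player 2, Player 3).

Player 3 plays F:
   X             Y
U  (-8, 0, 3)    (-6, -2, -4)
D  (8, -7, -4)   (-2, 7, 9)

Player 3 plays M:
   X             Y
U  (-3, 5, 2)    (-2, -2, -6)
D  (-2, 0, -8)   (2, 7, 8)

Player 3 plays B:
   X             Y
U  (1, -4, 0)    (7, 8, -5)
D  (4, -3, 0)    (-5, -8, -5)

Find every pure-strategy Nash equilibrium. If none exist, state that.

Player 1 against (X, F): payoffs -8, 8 → best response D.
Player 1 against (X, M): payoffs -3, -2 → best response D.
Player 1 against (X, B): payoffs 1, 4 → best response D.
Player 1 against (Y, F): payoffs -6, -2 → best response D.
Player 1 against (Y, M): payoffs -2, 2 → best response D.
Player 1 against (Y, B): payoffs 7, -5 → best response U.
Player 2 against (U, F): payoffs 0, -2 → best response X.
Player 2 against (U, M): payoffs 5, -2 → best response X.
Player 2 against (U, B): payoffs -4, 8 → best response Y.
Player 2 against (D, F): payoffs -7, 7 → best response Y.
Player 2 against (D, M): payoffs 0, 7 → best response Y.
Player 2 against (D, B): payoffs -3, -8 → best response X.
Player 3 against (U, X): payoffs 3, 2, 0 → best response F.
Player 3 against (U, Y): payoffs -4, -6, -5 → best response F.
Player 3 against (D, X): payoffs -4, -8, 0 → best response B.
Player 3 against (D, Y): payoffs 9, 8, -5 → best response F.
Mutual best responses: (D, X, B); (D, Y, F).

(D, X, B), (D, Y, F)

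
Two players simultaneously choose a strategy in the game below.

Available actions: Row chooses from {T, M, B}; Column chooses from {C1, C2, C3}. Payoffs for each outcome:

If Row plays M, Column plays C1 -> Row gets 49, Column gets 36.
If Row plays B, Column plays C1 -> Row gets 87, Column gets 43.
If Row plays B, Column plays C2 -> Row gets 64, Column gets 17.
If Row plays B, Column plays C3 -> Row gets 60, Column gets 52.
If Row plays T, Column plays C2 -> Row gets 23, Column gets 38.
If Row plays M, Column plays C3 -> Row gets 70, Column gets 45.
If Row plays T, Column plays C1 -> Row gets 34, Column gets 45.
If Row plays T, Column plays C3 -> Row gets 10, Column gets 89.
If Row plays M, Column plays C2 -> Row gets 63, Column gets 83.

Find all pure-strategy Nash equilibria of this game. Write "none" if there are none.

This game has no pure Nash equilibrium.

Row against C1: payoffs 34, 49, 87 → best response B.
Row against C2: payoffs 23, 63, 64 → best response B.
Row against C3: payoffs 10, 70, 60 → best response M.
Column against T: payoffs 45, 38, 89 → best response C3.
Column against M: payoffs 36, 83, 45 → best response C2.
Column against B: payoffs 43, 17, 52 → best response C3.
No profile is a mutual best response for all players.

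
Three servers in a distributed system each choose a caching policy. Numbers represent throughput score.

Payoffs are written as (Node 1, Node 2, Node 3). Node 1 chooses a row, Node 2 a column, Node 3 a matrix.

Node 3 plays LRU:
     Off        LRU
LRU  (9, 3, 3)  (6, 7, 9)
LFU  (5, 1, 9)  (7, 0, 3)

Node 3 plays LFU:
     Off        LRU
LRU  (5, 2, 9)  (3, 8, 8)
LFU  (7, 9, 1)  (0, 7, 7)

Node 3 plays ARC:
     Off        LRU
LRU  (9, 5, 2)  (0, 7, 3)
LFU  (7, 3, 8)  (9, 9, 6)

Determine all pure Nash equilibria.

For each player, find the best response to each opponent profile; mutual best responses are the pure NE.
Node 1 against (Off, LRU): payoffs 9, 5 → best response LRU.
Node 1 against (Off, LFU): payoffs 5, 7 → best response LFU.
Node 1 against (Off, ARC): payoffs 9, 7 → best response LRU.
Node 1 against (LRU, LRU): payoffs 6, 7 → best response LFU.
Node 1 against (LRU, LFU): payoffs 3, 0 → best response LRU.
Node 1 against (LRU, ARC): payoffs 0, 9 → best response LFU.
Node 2 against (LRU, LRU): payoffs 3, 7 → best response LRU.
Node 2 against (LRU, LFU): payoffs 2, 8 → best response LRU.
Node 2 against (LRU, ARC): payoffs 5, 7 → best response LRU.
Node 2 against (LFU, LRU): payoffs 1, 0 → best response Off.
Node 2 against (LFU, LFU): payoffs 9, 7 → best response Off.
Node 2 against (LFU, ARC): payoffs 3, 9 → best response LRU.
Node 3 against (LRU, Off): payoffs 3, 9, 2 → best response LFU.
Node 3 against (LRU, LRU): payoffs 9, 8, 3 → best response LRU.
Node 3 against (LFU, Off): payoffs 9, 1, 8 → best response LRU.
Node 3 against (LFU, LRU): payoffs 3, 7, 6 → best response LFU.
No profile is a mutual best response for all players.

There is no pure-strategy Nash equilibrium.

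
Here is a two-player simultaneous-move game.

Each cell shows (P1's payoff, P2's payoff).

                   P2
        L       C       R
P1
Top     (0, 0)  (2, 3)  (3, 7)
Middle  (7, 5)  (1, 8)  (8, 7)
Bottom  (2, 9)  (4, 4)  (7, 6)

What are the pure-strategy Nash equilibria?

none

For each player, find the best response to each opponent profile; mutual best responses are the pure NE.
P1 against L: payoffs 0, 7, 2 → best response Middle.
P1 against C: payoffs 2, 1, 4 → best response Bottom.
P1 against R: payoffs 3, 8, 7 → best response Middle.
P2 against Top: payoffs 0, 3, 7 → best response R.
P2 against Middle: payoffs 5, 8, 7 → best response C.
P2 against Bottom: payoffs 9, 4, 6 → best response L.
No profile is a mutual best response for all players.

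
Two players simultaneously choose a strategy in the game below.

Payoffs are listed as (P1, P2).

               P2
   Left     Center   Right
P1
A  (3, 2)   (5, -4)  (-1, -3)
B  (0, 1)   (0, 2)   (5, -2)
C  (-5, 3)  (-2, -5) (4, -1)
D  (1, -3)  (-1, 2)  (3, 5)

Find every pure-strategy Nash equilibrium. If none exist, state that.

Check each profile: it is a Nash equilibrium iff no player can strictly gain by switching unilaterally.
(A, Left): P1 gets 3, best alternative 1; P2 gets 2, best alternative -3. No profitable deviation — NE.
(A, Center): P2 can switch to Left (-4 → 2). Not NE.
(A, Right): P1 can switch to B (-1 → 5). Not NE.
(B, Left): P1 can switch to A (0 → 3). Not NE.
(B, Center): P1 can switch to A (0 → 5). Not NE.
(B, Right): P2 can switch to Left (-2 → 1). Not NE.
(C, Left): P1 can switch to A (-5 → 3). Not NE.
(C, Center): P1 can switch to A (-2 → 5). Not NE.
(C, Right): P1 can switch to B (4 → 5). Not NE.
(D, Left): P1 can switch to A (1 → 3). Not NE.
(D, Center): P1 can switch to A (-1 → 5). Not NE.
(D, Right): P1 can switch to B (3 → 5). Not NE.

Pure NE: (A, Left)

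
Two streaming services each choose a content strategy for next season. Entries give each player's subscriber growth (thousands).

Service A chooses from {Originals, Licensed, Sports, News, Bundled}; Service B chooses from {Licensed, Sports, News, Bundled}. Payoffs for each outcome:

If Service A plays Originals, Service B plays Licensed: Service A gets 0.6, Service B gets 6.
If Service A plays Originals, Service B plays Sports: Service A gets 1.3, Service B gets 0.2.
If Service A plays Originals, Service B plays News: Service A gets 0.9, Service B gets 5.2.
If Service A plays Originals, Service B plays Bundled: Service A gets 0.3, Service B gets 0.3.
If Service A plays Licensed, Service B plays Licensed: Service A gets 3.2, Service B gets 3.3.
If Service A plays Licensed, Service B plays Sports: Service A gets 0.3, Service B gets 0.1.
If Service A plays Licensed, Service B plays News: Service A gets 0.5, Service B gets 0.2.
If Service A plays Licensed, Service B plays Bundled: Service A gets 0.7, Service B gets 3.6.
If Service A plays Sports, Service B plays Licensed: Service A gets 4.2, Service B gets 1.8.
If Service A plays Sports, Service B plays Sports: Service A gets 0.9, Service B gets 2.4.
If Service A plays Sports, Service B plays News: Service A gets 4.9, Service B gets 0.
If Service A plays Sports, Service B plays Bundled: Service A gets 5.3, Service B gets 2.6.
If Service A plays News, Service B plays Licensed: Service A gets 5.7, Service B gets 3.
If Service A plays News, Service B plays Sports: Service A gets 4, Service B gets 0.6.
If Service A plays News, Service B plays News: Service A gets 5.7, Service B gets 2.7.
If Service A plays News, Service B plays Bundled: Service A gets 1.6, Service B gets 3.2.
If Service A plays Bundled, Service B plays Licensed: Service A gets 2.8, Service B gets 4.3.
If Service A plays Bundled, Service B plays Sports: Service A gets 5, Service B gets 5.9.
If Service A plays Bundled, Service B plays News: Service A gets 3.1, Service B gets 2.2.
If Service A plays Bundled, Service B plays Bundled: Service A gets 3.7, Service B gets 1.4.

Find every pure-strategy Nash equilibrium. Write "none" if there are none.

Pure-strategy Nash equilibria: (Sports, Bundled) and (Bundled, Sports)

Service A against Licensed: payoffs 0.6, 3.2, 4.2, 5.7, 2.8 → best response News.
Service A against Sports: payoffs 1.3, 0.3, 0.9, 4, 5 → best response Bundled.
Service A against News: payoffs 0.9, 0.5, 4.9, 5.7, 3.1 → best response News.
Service A against Bundled: payoffs 0.3, 0.7, 5.3, 1.6, 3.7 → best response Sports.
Service B against Originals: payoffs 6, 0.2, 5.2, 0.3 → best response Licensed.
Service B against Licensed: payoffs 3.3, 0.1, 0.2, 3.6 → best response Bundled.
Service B against Sports: payoffs 1.8, 2.4, 0, 2.6 → best response Bundled.
Service B against News: payoffs 3, 0.6, 2.7, 3.2 → best response Bundled.
Service B against Bundled: payoffs 4.3, 5.9, 2.2, 1.4 → best response Sports.
Mutual best responses: (Sports, Bundled); (Bundled, Sports).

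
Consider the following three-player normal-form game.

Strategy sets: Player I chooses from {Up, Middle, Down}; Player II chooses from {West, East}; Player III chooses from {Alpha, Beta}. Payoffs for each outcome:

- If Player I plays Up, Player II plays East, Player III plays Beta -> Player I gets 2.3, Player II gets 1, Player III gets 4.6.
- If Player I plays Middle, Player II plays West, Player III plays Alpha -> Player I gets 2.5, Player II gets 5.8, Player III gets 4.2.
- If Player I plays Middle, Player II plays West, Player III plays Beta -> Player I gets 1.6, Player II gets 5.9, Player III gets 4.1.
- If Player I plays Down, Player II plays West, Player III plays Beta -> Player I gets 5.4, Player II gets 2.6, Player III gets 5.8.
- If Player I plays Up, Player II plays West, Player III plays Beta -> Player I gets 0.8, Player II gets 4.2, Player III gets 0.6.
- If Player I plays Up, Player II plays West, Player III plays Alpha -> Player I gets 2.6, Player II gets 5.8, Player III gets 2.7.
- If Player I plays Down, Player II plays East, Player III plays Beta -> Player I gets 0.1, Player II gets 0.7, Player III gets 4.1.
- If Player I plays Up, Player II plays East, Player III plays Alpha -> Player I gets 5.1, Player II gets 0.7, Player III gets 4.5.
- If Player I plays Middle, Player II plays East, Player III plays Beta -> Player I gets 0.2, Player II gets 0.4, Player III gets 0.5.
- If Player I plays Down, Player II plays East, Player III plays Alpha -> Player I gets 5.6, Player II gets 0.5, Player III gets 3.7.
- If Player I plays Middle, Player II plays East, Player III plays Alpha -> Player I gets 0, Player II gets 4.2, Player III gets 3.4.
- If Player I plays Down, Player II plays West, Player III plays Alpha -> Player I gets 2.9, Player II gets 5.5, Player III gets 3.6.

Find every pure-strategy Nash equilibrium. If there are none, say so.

(Up, West, Alpha): Player I can switch to Down (2.6 → 2.9). Not NE.
(Up, West, Beta): Player I can switch to Middle (0.8 → 1.6). Not NE.
(Up, East, Alpha): Player I can switch to Down (5.1 → 5.6). Not NE.
(Up, East, Beta): Player II can switch to West (1 → 4.2). Not NE.
(Middle, West, Alpha): Player I can switch to Up (2.5 → 2.6). Not NE.
(Middle, West, Beta): Player I can switch to Down (1.6 → 5.4). Not NE.
(Middle, East, Alpha): Player I can switch to Up (0 → 5.1). Not NE.
(Middle, East, Beta): Player I can switch to Up (0.2 → 2.3). Not NE.
(Down, West, Alpha): Player III can switch to Beta (3.6 → 5.8). Not NE.
(Down, West, Beta): Player I gets 5.4, best alternative 1.6; Player II gets 2.6, best alternative 0.7; Player III gets 5.8, best alternative 3.6. No profitable deviation — NE.
(Down, East, Alpha): Player II can switch to West (0.5 → 5.5). Not NE.
(Down, East, Beta): Player I can switch to Up (0.1 → 2.3). Not NE.

(Down, West, Beta)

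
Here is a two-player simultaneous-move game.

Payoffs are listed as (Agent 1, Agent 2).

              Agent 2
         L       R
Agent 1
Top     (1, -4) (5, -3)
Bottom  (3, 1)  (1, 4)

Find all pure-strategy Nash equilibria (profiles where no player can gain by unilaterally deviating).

For each strategy profile, look for a profitable unilateral deviation.
(Top, L): Agent 1 can switch to Bottom (1 → 3). Not NE.
(Top, R): Agent 1 gets 5, best alternative 1; Agent 2 gets -3, best alternative -4. No profitable deviation — NE.
(Bottom, L): Agent 2 can switch to R (1 → 4). Not NE.
(Bottom, R): Agent 1 can switch to Top (1 → 5). Not NE.

Pure NE: (Top, R)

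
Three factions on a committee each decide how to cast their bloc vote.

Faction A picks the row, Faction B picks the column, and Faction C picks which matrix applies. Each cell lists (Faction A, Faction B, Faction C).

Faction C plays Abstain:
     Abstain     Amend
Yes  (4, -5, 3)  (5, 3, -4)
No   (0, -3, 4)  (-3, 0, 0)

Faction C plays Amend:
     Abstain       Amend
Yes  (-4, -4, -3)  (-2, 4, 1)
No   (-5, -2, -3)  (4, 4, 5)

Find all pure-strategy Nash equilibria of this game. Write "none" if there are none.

The unique pure-strategy Nash equilibrium is (No, Amend, Amend).

Mark each player's best response to every combination of opponents' strategies; a profile where every player is best-responding is a pure Nash equilibrium.
Faction A against (Abstain, Abstain): payoffs 4, 0 → best response Yes.
Faction A against (Abstain, Amend): payoffs -4, -5 → best response Yes.
Faction A against (Amend, Abstain): payoffs 5, -3 → best response Yes.
Faction A against (Amend, Amend): payoffs -2, 4 → best response No.
Faction B against (Yes, Abstain): payoffs -5, 3 → best response Amend.
Faction B against (Yes, Amend): payoffs -4, 4 → best response Amend.
Faction B against (No, Abstain): payoffs -3, 0 → best response Amend.
Faction B against (No, Amend): payoffs -2, 4 → best response Amend.
Faction C against (Yes, Abstain): payoffs 3, -3 → best response Abstain.
Faction C against (Yes, Amend): payoffs -4, 1 → best response Amend.
Faction C against (No, Abstain): payoffs 4, -3 → best response Abstain.
Faction C against (No, Amend): payoffs 0, 5 → best response Amend.
Mutual best responses: (No, Amend, Amend).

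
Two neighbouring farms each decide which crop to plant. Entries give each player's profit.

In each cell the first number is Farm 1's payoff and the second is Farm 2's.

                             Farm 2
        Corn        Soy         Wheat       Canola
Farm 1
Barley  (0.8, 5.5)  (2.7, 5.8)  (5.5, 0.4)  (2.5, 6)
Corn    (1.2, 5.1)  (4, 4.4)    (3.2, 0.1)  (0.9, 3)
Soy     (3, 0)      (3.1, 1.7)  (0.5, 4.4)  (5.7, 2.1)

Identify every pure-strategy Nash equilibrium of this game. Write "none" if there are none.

(Barley, Corn): Farm 1 can switch to Corn (0.8 → 1.2). Not NE.
(Barley, Soy): Farm 1 can switch to Corn (2.7 → 4). Not NE.
(Barley, Wheat): Farm 2 can switch to Corn (0.4 → 5.5). Not NE.
(Barley, Canola): Farm 1 can switch to Soy (2.5 → 5.7). Not NE.
(Corn, Corn): Farm 1 can switch to Soy (1.2 → 3). Not NE.
(Corn, Soy): Farm 2 can switch to Corn (4.4 → 5.1). Not NE.
(Corn, Wheat): Farm 1 can switch to Barley (3.2 → 5.5). Not NE.
(Corn, Canola): Farm 1 can switch to Barley (0.9 → 2.5). Not NE.
(Soy, Corn): Farm 2 can switch to Soy (0 → 1.7). Not NE.
(Soy, Soy): Farm 1 can switch to Corn (3.1 → 4). Not NE.
(Soy, Wheat): Farm 1 can switch to Barley (0.5 → 5.5). Not NE.
(Soy, Canola): Farm 2 can switch to Wheat (2.1 → 4.4). Not NE.

There is no pure-strategy Nash equilibrium.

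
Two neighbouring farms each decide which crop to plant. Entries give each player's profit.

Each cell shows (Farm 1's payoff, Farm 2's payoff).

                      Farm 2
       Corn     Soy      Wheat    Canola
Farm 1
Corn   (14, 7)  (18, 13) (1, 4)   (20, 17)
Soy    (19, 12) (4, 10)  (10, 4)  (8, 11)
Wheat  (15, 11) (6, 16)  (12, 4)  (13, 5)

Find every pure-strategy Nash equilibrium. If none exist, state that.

For each player, find the best response to each opponent profile; mutual best responses are the pure NE.
Farm 1 against Corn: payoffs 14, 19, 15 → best response Soy.
Farm 1 against Soy: payoffs 18, 4, 6 → best response Corn.
Farm 1 against Wheat: payoffs 1, 10, 12 → best response Wheat.
Farm 1 against Canola: payoffs 20, 8, 13 → best response Corn.
Farm 2 against Corn: payoffs 7, 13, 4, 17 → best response Canola.
Farm 2 against Soy: payoffs 12, 10, 4, 11 → best response Corn.
Farm 2 against Wheat: payoffs 11, 16, 4, 5 → best response Soy.
Mutual best responses: (Corn, Canola); (Soy, Corn).

The pure Nash equilibria are (Corn, Canola) and (Soy, Corn).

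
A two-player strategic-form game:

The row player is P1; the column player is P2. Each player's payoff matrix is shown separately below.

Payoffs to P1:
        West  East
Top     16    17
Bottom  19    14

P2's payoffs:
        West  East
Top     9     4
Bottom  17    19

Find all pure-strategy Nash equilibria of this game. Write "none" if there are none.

No pure-strategy Nash equilibrium.

(Top, West): P1 can switch to Bottom (16 → 19). Not NE.
(Top, East): P2 can switch to West (4 → 9). Not NE.
(Bottom, West): P2 can switch to East (17 → 19). Not NE.
(Bottom, East): P1 can switch to Top (14 → 17). Not NE.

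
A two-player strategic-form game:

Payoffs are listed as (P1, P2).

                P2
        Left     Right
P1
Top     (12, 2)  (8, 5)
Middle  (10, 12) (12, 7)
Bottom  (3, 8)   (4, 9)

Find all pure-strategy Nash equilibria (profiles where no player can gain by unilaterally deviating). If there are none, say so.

P1 against Left: payoffs 12, 10, 3 → best response Top.
P1 against Right: payoffs 8, 12, 4 → best response Middle.
P2 against Top: payoffs 2, 5 → best response Right.
P2 against Middle: payoffs 12, 7 → best response Left.
P2 against Bottom: payoffs 8, 9 → best response Right.
No profile is a mutual best response for all players.

none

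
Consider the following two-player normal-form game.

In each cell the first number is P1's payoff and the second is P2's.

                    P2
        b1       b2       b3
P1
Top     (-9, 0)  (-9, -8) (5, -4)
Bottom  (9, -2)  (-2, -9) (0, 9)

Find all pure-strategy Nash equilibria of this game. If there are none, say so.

P1 against b1: payoffs -9, 9 → best response Bottom.
P1 against b2: payoffs -9, -2 → best response Bottom.
P1 against b3: payoffs 5, 0 → best response Top.
P2 against Top: payoffs 0, -8, -4 → best response b1.
P2 against Bottom: payoffs -2, -9, 9 → best response b3.
No profile is a mutual best response for all players.

No pure-strategy Nash equilibrium.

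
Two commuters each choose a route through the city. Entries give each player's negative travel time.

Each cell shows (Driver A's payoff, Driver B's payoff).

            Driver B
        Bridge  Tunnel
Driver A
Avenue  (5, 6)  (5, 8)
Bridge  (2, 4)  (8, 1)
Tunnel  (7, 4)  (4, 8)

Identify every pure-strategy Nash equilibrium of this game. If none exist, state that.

There is no pure-strategy Nash equilibrium.

Driver A against Bridge: payoffs 5, 2, 7 → best response Tunnel.
Driver A against Tunnel: payoffs 5, 8, 4 → best response Bridge.
Driver B against Avenue: payoffs 6, 8 → best response Tunnel.
Driver B against Bridge: payoffs 4, 1 → best response Bridge.
Driver B against Tunnel: payoffs 4, 8 → best response Tunnel.
No profile is a mutual best response for all players.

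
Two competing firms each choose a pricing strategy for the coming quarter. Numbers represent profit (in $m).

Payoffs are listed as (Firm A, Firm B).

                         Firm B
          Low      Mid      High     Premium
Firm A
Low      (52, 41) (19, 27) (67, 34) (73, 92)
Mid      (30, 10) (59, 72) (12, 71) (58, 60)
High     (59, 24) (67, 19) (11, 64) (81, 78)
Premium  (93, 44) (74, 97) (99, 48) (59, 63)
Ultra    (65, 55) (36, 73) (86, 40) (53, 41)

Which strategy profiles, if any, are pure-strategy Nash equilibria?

The pure Nash equilibria are (High, Premium) and (Premium, Mid).

Firm A against Low: payoffs 52, 30, 59, 93, 65 → best response Premium.
Firm A against Mid: payoffs 19, 59, 67, 74, 36 → best response Premium.
Firm A against High: payoffs 67, 12, 11, 99, 86 → best response Premium.
Firm A against Premium: payoffs 73, 58, 81, 59, 53 → best response High.
Firm B against Low: payoffs 41, 27, 34, 92 → best response Premium.
Firm B against Mid: payoffs 10, 72, 71, 60 → best response Mid.
Firm B against High: payoffs 24, 19, 64, 78 → best response Premium.
Firm B against Premium: payoffs 44, 97, 48, 63 → best response Mid.
Firm B against Ultra: payoffs 55, 73, 40, 41 → best response Mid.
Mutual best responses: (High, Premium); (Premium, Mid).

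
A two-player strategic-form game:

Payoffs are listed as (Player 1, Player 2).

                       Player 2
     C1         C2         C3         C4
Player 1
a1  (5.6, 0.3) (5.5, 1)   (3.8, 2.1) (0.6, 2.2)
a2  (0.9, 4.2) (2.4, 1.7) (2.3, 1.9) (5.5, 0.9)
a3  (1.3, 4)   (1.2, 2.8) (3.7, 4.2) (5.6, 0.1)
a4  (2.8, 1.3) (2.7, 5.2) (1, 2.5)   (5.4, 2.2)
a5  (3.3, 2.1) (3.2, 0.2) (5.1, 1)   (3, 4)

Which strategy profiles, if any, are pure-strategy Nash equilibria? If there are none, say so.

There is no pure-strategy Nash equilibrium.

For each strategy profile, look for a profitable unilateral deviation.
(a1, C1): Player 2 can switch to C2 (0.3 → 1). Not NE.
(a1, C2): Player 2 can switch to C3 (1 → 2.1). Not NE.
(a1, C3): Player 1 can switch to a5 (3.8 → 5.1). Not NE.
(a1, C4): Player 1 can switch to a2 (0.6 → 5.5). Not NE.
(a2, C1): Player 1 can switch to a1 (0.9 → 5.6). Not NE.
(a2, C2): Player 1 can switch to a1 (2.4 → 5.5). Not NE.
(a2, C3): Player 1 can switch to a1 (2.3 → 3.8). Not NE.
(a2, C4): Player 1 can switch to a3 (5.5 → 5.6). Not NE.
(a3, C1): Player 1 can switch to a1 (1.3 → 5.6). Not NE.
(a3, C2): Player 1 can switch to a1 (1.2 → 5.5). Not NE.
(The remaining 10 profiles each have a profitable deviation by the same check.)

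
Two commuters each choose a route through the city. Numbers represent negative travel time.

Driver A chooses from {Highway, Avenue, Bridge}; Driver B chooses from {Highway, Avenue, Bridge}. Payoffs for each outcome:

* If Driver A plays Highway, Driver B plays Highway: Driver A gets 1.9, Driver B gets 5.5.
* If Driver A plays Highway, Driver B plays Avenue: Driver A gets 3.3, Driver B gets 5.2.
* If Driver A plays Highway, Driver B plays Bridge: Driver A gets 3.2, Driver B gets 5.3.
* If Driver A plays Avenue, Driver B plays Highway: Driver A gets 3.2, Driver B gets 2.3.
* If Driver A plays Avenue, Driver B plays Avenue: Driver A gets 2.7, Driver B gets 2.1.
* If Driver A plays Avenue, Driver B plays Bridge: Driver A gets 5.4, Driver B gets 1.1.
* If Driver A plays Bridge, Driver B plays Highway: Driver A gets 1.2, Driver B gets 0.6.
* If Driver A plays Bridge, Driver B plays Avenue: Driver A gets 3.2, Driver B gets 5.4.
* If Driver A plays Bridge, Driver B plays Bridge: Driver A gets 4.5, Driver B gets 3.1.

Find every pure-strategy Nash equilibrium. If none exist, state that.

For each player, find the best response to each opponent profile; mutual best responses are the pure NE.
Driver A against Highway: payoffs 1.9, 3.2, 1.2 → best response Avenue.
Driver A against Avenue: payoffs 3.3, 2.7, 3.2 → best response Highway.
Driver A against Bridge: payoffs 3.2, 5.4, 4.5 → best response Avenue.
Driver B against Highway: payoffs 5.5, 5.2, 5.3 → best response Highway.
Driver B against Avenue: payoffs 2.3, 2.1, 1.1 → best response Highway.
Driver B against Bridge: payoffs 0.6, 5.4, 3.1 → best response Avenue.
Mutual best responses: (Avenue, Highway).

The unique pure-strategy Nash equilibrium is (Avenue, Highway).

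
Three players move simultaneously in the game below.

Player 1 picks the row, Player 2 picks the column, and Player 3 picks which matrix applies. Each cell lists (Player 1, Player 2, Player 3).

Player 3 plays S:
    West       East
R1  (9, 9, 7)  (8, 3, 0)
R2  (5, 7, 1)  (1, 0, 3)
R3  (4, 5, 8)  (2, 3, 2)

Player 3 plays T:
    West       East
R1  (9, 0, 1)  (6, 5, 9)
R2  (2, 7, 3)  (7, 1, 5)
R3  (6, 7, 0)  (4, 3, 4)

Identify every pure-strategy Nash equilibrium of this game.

(R1, West, S)

For each player, find the best response to each opponent profile; mutual best responses are the pure NE.
Player 1 against (West, S): payoffs 9, 5, 4 → best response R1.
Player 1 against (West, T): payoffs 9, 2, 6 → best response R1.
Player 1 against (East, S): payoffs 8, 1, 2 → best response R1.
Player 1 against (East, T): payoffs 6, 7, 4 → best response R2.
Player 2 against (R1, S): payoffs 9, 3 → best response West.
Player 2 against (R1, T): payoffs 0, 5 → best response East.
Player 2 against (R2, S): payoffs 7, 0 → best response West.
Player 2 against (R2, T): payoffs 7, 1 → best response West.
Player 2 against (R3, S): payoffs 5, 3 → best response West.
Player 2 against (R3, T): payoffs 7, 3 → best response West.
Player 3 against (R1, West): payoffs 7, 1 → best response S.
Player 3 against (R1, East): payoffs 0, 9 → best response T.
Player 3 against (R2, West): payoffs 1, 3 → best response T.
Player 3 against (R2, East): payoffs 3, 5 → best response T.
Player 3 against (R3, West): payoffs 8, 0 → best response S.
Player 3 against (R3, East): payoffs 2, 4 → best response T.
Mutual best responses: (R1, West, S).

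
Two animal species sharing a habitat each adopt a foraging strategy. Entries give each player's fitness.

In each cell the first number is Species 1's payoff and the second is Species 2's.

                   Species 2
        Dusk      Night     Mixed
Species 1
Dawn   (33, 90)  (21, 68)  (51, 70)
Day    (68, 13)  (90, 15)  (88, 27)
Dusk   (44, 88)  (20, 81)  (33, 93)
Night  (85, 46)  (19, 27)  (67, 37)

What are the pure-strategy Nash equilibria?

(Dawn, Dusk): Species 1 can switch to Day (33 → 68). Not NE.
(Dawn, Night): Species 1 can switch to Day (21 → 90). Not NE.
(Dawn, Mixed): Species 1 can switch to Day (51 → 88). Not NE.
(Day, Dusk): Species 1 can switch to Night (68 → 85). Not NE.
(Day, Night): Species 2 can switch to Mixed (15 → 27). Not NE.
(Day, Mixed): Species 1 gets 88, best alternative 67; Species 2 gets 27, best alternative 15. No profitable deviation — NE.
(Dusk, Dusk): Species 1 can switch to Day (44 → 68). Not NE.
(Dusk, Night): Species 1 can switch to Dawn (20 → 21). Not NE.
(Dusk, Mixed): Species 1 can switch to Dawn (33 → 51). Not NE.
(Night, Dusk): Species 1 gets 85, best alternative 68; Species 2 gets 46, best alternative 37. No profitable deviation — NE.
(Night, Night): Species 1 can switch to Dawn (19 → 21). Not NE.
(Night, Mixed): Species 1 can switch to Day (67 → 88). Not NE.

Pure-strategy Nash equilibria: (Day, Mixed); (Night, Dusk)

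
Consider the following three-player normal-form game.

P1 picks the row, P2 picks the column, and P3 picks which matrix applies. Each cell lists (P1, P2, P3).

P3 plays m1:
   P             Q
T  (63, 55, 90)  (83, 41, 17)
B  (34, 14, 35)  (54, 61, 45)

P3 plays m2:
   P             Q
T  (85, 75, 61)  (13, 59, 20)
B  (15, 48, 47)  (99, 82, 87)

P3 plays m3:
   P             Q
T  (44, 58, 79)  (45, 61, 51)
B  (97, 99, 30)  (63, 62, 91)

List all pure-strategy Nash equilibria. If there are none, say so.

(T, P, m1): P1 gets 63, best alternative 34; P2 gets 55, best alternative 41; P3 gets 90, best alternative 79. No profitable deviation — NE.
(T, P, m2): P3 can switch to m1 (61 → 90). Not NE.
(T, P, m3): P1 can switch to B (44 → 97). Not NE.
(T, Q, m1): P2 can switch to P (41 → 55). Not NE.
(T, Q, m2): P1 can switch to B (13 → 99). Not NE.
(T, Q, m3): P1 can switch to B (45 → 63). Not NE.
(B, P, m1): P1 can switch to T (34 → 63). Not NE.
(B, P, m2): P1 can switch to T (15 → 85). Not NE.
(B, P, m3): P3 can switch to m1 (30 → 35). Not NE.
(B, Q, m1): P1 can switch to T (54 → 83). Not NE.
(B, Q, m2): P3 can switch to m3 (87 → 91). Not NE.
(The remaining 1 profile has a profitable deviation by the same check.)

Pure NE: (T, P, m1)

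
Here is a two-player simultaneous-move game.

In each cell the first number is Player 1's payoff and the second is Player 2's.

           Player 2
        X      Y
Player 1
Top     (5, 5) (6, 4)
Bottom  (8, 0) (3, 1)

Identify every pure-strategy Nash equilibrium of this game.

No pure-strategy Nash equilibrium.

For each strategy profile, look for a profitable unilateral deviation.
(Top, X): Player 1 can switch to Bottom (5 → 8). Not NE.
(Top, Y): Player 2 can switch to X (4 → 5). Not NE.
(Bottom, X): Player 2 can switch to Y (0 → 1). Not NE.
(Bottom, Y): Player 1 can switch to Top (3 → 6). Not NE.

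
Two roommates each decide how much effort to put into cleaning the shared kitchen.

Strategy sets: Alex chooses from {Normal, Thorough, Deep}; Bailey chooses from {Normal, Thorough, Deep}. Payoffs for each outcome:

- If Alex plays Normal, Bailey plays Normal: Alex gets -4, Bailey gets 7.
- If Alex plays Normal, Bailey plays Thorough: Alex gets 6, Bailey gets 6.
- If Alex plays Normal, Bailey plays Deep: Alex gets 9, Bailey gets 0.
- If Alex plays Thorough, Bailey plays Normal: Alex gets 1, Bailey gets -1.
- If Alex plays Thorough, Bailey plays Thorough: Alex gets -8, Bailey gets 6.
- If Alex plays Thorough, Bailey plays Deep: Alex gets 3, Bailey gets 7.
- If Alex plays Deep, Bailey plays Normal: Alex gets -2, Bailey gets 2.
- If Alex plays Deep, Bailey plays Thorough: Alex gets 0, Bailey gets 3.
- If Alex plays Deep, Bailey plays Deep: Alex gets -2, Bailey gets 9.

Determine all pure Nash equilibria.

No pure-strategy Nash equilibrium.

(Normal, Normal): Alex can switch to Thorough (-4 → 1). Not NE.
(Normal, Thorough): Bailey can switch to Normal (6 → 7). Not NE.
(Normal, Deep): Bailey can switch to Normal (0 → 7). Not NE.
(Thorough, Normal): Bailey can switch to Thorough (-1 → 6). Not NE.
(Thorough, Thorough): Alex can switch to Normal (-8 → 6). Not NE.
(Thorough, Deep): Alex can switch to Normal (3 → 9). Not NE.
(Deep, Normal): Alex can switch to Thorough (-2 → 1). Not NE.
(Deep, Thorough): Alex can switch to Normal (0 → 6). Not NE.
(Deep, Deep): Alex can switch to Normal (-2 → 9). Not NE.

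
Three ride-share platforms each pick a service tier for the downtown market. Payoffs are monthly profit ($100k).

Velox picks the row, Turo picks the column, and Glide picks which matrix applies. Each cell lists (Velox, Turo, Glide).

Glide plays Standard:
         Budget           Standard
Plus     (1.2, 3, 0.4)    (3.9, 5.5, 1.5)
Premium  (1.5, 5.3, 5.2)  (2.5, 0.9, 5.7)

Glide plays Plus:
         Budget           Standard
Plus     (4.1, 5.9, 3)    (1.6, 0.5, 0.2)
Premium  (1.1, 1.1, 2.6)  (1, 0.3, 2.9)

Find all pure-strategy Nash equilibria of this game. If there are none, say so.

(Plus, Budget, Plus); (Plus, Standard, Standard); (Premium, Budget, Standard)

For each player, find the best response to each opponent profile; mutual best responses are the pure NE.
Velox against (Budget, Standard): payoffs 1.2, 1.5 → best response Premium.
Velox against (Budget, Plus): payoffs 4.1, 1.1 → best response Plus.
Velox against (Standard, Standard): payoffs 3.9, 2.5 → best response Plus.
Velox against (Standard, Plus): payoffs 1.6, 1 → best response Plus.
Turo against (Plus, Standard): payoffs 3, 5.5 → best response Standard.
Turo against (Plus, Plus): payoffs 5.9, 0.5 → best response Budget.
Turo against (Premium, Standard): payoffs 5.3, 0.9 → best response Budget.
Turo against (Premium, Plus): payoffs 1.1, 0.3 → best response Budget.
Glide against (Plus, Budget): payoffs 0.4, 3 → best response Plus.
Glide against (Plus, Standard): payoffs 1.5, 0.2 → best response Standard.
Glide against (Premium, Budget): payoffs 5.2, 2.6 → best response Standard.
Glide against (Premium, Standard): payoffs 5.7, 2.9 → best response Standard.
Mutual best responses: (Plus, Budget, Plus); (Plus, Standard, Standard); (Premium, Budget, Standard).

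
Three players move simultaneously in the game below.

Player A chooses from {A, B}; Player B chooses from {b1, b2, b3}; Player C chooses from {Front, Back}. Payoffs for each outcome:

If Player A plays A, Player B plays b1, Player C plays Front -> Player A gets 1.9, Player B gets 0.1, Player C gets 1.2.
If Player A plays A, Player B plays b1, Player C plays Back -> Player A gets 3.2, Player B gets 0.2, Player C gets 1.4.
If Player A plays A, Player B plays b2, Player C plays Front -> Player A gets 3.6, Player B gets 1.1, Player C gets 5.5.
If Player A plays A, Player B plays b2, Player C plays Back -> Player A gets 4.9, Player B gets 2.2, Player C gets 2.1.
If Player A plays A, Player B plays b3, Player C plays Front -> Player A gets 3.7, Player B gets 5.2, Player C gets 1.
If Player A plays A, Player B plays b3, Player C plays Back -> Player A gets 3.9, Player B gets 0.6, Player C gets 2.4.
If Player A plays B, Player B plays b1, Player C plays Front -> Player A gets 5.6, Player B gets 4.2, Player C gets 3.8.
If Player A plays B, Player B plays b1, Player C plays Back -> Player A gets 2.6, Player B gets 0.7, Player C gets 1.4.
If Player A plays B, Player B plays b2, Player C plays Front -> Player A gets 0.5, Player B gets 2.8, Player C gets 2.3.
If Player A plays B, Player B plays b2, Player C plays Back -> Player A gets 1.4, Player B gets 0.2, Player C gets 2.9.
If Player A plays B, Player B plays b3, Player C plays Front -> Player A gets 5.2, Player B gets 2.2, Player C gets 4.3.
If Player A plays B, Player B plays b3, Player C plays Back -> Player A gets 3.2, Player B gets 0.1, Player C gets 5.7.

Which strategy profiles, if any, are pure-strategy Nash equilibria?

The unique pure-strategy Nash equilibrium is (B, b1, Front).

Player A against (b1, Front): payoffs 1.9, 5.6 → best response B.
Player A against (b1, Back): payoffs 3.2, 2.6 → best response A.
Player A against (b2, Front): payoffs 3.6, 0.5 → best response A.
Player A against (b2, Back): payoffs 4.9, 1.4 → best response A.
Player A against (b3, Front): payoffs 3.7, 5.2 → best response B.
Player A against (b3, Back): payoffs 3.9, 3.2 → best response A.
Player B against (A, Front): payoffs 0.1, 1.1, 5.2 → best response b3.
Player B against (A, Back): payoffs 0.2, 2.2, 0.6 → best response b2.
Player B against (B, Front): payoffs 4.2, 2.8, 2.2 → best response b1.
Player B against (B, Back): payoffs 0.7, 0.2, 0.1 → best response b1.
Player C against (A, b1): payoffs 1.2, 1.4 → best response Back.
Player C against (A, b2): payoffs 5.5, 2.1 → best response Front.
Player C against (A, b3): payoffs 1, 2.4 → best response Back.
Player C against (B, b1): payoffs 3.8, 1.4 → best response Front.
Player C against (B, b2): payoffs 2.3, 2.9 → best response Back.
Player C against (B, b3): payoffs 4.3, 5.7 → best response Back.
Mutual best responses: (B, b1, Front).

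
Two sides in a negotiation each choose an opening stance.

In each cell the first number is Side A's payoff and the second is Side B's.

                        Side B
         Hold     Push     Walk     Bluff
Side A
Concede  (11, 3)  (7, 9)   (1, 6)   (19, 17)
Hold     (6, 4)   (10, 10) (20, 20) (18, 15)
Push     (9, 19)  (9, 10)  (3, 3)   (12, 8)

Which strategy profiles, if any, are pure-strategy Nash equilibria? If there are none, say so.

Mark each player's best response to every combination of opponents' strategies; a profile where every player is best-responding is a pure Nash equilibrium.
Side A against Hold: payoffs 11, 6, 9 → best response Concede.
Side A against Push: payoffs 7, 10, 9 → best response Hold.
Side A against Walk: payoffs 1, 20, 3 → best response Hold.
Side A against Bluff: payoffs 19, 18, 12 → best response Concede.
Side B against Concede: payoffs 3, 9, 6, 17 → best response Bluff.
Side B against Hold: payoffs 4, 10, 20, 15 → best response Walk.
Side B against Push: payoffs 19, 10, 3, 8 → best response Hold.
Mutual best responses: (Concede, Bluff); (Hold, Walk).

Pure-strategy Nash equilibria: (Concede, Bluff), (Hold, Walk)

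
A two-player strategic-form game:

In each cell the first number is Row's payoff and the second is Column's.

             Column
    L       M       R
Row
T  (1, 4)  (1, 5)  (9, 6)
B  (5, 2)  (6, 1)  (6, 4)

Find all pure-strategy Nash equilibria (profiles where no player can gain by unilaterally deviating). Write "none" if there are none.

Pure NE: (T, R)

Check each profile: it is a Nash equilibrium iff no player can strictly gain by switching unilaterally.
(T, L): Row can switch to B (1 → 5). Not NE.
(T, M): Row can switch to B (1 → 6). Not NE.
(T, R): Row gets 9, best alternative 6; Column gets 6, best alternative 5. No profitable deviation — NE.
(B, L): Column can switch to R (2 → 4). Not NE.
(B, M): Column can switch to L (1 → 2). Not NE.
(B, R): Row can switch to T (6 → 9). Not NE.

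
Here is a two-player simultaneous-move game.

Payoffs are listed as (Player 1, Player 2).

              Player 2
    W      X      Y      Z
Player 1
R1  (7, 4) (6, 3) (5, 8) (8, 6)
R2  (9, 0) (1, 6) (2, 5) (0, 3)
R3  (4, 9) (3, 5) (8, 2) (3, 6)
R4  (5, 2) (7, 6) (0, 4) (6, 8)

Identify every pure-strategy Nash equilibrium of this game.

No pure-strategy Nash equilibrium.

(R1, W): Player 1 can switch to R2 (7 → 9). Not NE.
(R1, X): Player 1 can switch to R4 (6 → 7). Not NE.
(R1, Y): Player 1 can switch to R3 (5 → 8). Not NE.
(R1, Z): Player 2 can switch to Y (6 → 8). Not NE.
(R2, W): Player 2 can switch to X (0 → 6). Not NE.
(R2, X): Player 1 can switch to R1 (1 → 6). Not NE.
(R2, Y): Player 1 can switch to R1 (2 → 5). Not NE.
(R2, Z): Player 1 can switch to R1 (0 → 8). Not NE.
(R3, W): Player 1 can switch to R1 (4 → 7). Not NE.
(R3, X): Player 1 can switch to R1 (3 → 6). Not NE.
(The remaining 6 profiles each have a profitable deviation by the same check.)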